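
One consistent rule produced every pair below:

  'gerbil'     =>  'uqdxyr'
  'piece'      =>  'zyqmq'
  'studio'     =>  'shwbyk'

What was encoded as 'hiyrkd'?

This is an affine cipher: with a=0,…,z=25, each position x becomes (15x+8) mod 26.
Decoding hiyrkd: h(7)→7·(7−8)≡19=t; i(8)→7·(8−8)≡0=a; y(24)→7·(24−8)≡8=i; r(17)→7·(17−8)≡11=l; k(10)→7·(10−8)≡14=o; d(3)→7·(3−8)≡17=r (all mod 26).

tailor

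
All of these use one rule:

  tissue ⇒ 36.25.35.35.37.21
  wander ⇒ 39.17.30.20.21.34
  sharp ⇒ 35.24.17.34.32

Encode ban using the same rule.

18.17.30

Each letter is replaced by its alphabet position (a=1..z=26) + 16.
Applying it to ban: b=2→18, a=1→17, n=14→30.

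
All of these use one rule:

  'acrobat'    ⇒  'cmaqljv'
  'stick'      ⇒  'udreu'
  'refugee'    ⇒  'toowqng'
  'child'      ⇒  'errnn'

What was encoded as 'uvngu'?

Shifts by position in acrobat: pos 0: a→c (+2), pos 1: c→m (+10), pos 2: r→a (+9), pos 3: o→q (+2), pos 4: b→l (+10), pos 5: a→j (+9) — repeating every 3. A repeating key of period 3 is used — shifts +2, +10, +9 over and over.
Reversing it on uvngu: u−2=s, v−10=l, n−9=e, g−2=e, u−10=k.

sleek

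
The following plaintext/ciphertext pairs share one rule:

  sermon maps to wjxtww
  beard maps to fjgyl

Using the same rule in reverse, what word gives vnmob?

Letter i (0-indexed) is shifted by i+4, so successive shifts are 4, 5, 6, ….
Reversing it on vnmob: v−4=r, n−5=i, m−6=g, o−7=h, b−8=t.

right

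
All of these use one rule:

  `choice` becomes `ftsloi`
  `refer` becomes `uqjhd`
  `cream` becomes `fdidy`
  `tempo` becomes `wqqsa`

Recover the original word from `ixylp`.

fluid

A repeating key of period 3 is used — shifts +3, +12, +4 over and over.
Decoding ixylp: i−3=f, x−12=l, y−4=u, l−3=i, p−12=d.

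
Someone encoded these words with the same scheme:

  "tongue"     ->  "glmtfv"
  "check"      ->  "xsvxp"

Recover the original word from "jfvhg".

quest

Each pair mirrors across the alphabet (t↔g, o↔l, n↔m): positions sum to 25. Each letter is replaced by its mirror in the alphabet: a↔z, b↔y, c↔x, and so on (the Atbash cipher).
Decoding jfvhg: j↔q, f↔u, v↔e, h↔s, g↔t.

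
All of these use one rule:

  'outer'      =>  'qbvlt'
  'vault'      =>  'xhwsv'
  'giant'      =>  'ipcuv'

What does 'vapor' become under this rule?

xhrvt

A repeating key of period 2 is used — shifts +2, +7 over and over.
For vapor: v+2=x, a+7=h, p+2=r, o+7=v, r+2=t.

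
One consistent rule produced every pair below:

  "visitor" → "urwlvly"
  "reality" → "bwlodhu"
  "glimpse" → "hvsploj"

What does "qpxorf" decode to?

The output letters match the input read backwards, each shifted +3: visitor reversed is rotisiv. Read the word backwards and shift each letter +3.
Decoding qpxorf: shift back: q−3=n, p−3=m, x−3=u, o−3=l, r−3=o, f−3=c → nmuloc; then reverse → column.

column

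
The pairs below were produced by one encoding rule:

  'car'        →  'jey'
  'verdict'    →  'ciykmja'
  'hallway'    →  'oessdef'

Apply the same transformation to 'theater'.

aoieaiy

The shift depends on letter class: consonant c→j is +7, but vowel a→e is +4. Two shifts are in play — +4 for a/e/i/o/u, +7 for every other letter.
Applying it to theater: t(cons)+7=a, h(cons)+7=o, e(vowel)+4=i, a(vowel)+4=e, t(cons)+7=a, e(vowel)+4=i, r(cons)+7=y.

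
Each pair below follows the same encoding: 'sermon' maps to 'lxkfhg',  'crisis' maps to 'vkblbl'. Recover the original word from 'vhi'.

This is a Caesar cipher with shift 19.
Reversing it on vhi: v−19=c, h−19=o, i−19=p.

cop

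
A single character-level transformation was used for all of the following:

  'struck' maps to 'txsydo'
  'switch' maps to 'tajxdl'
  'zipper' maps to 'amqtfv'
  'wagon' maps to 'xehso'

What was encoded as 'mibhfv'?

leader

Shifts by position in struck: pos 0: s→t (+1), pos 1: t→x (+4), pos 2: r→s (+1), pos 3: u→y (+4) — repeating every 2. It's a Vigenère-style cipher with numeric key [1,4]: position i shifts by key[i mod 2].
Reversing it on mibhfv: m−1=l, i−4=e, b−1=a, h−4=d, f−1=e, v−4=r.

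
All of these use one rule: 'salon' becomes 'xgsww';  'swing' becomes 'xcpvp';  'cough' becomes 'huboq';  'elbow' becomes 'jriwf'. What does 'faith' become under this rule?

In salon: s→x is +5, a→g is +6, l→s is +7, o→w is +8 — the shift increases by 1 each position. Each letter shifts forward by (position + 5), i.e. 5, 6, 7, … — the shift grows by one for each successive letter.
For faith: f+5=k, a+6=g, i+7=p, t+8=b, h+9=q.

kgpbq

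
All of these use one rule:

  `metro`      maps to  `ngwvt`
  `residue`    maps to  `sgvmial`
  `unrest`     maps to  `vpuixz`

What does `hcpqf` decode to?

gamma

In metro: m→n is +1, e→g is +2, t→w is +3, r→v is +4 — the shift increases by 1 each position. Each letter shifts forward by (position + 1), i.e. 1, 2, 3, … — the shift grows by one for each successive letter.
Reversing it on hcpqf: h−1=g, c−2=a, p−3=m, q−4=m, f−5=a.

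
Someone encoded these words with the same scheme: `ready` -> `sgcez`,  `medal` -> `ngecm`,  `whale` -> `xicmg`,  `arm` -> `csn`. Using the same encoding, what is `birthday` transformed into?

The shift depends on letter class: consonant r→s is +1, but vowel e→g is +2. Two shifts are in play — +2 for a/e/i/o/u, +1 for every other letter.
For birthday: b(cons)+1=c, i(vowel)+2=k, r(cons)+1=s, t(cons)+1=u, h(cons)+1=i, d(cons)+1=e, a(vowel)+2=c, y(cons)+1=z.

cksuiecz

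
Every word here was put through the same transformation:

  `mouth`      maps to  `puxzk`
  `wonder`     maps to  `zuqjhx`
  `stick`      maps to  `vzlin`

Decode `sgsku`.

Shifts by position in mouth: pos 0: m→p (+3), pos 1: o→u (+6), pos 2: u→x (+3), pos 3: t→z (+6) — repeating every 2. A repeating key of period 2 is used — shifts +3, +6 over and over.
Reversing it on sgsku: s−3=p, g−6=a, s−3=p, k−6=e, u−3=r.

paper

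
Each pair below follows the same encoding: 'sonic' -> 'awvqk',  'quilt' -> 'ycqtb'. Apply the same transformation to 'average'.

Compare letters: s→a is +8, o→w is +8, n→v is +8 — a constant shift. Every letter moves 8 places later in the alphabet, wrapping around z→a.
Applying it to average: a+8=i, v+8=d, e+8=m, r+8=z, a+8=i, g+8=o, e+8=m.

idmziom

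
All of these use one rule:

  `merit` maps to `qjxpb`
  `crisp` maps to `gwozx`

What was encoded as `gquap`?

The shift increases by 1 at each position, starting from +4: 4, 5, 6, ….
Undoing it on gquap: g−4=c, q−5=l, u−6=o, a−7=t, p−8=h.

cloth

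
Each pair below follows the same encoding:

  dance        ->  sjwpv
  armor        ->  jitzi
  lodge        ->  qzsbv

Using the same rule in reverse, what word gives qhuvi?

d(3)→s(18) and a(0)→j(9) fit y≡3x+9 (mod 26); the inverse of 3 mod 26 is 9. Treating letters as 0–25, the rule is x ↦ 3x + 9 (mod 26).
Reversing it on qhuvi: q(16)→9·(16−9)≡11=l; h(7)→9·(7−9)≡8=i; u(20)→9·(20−9)≡21=v; v(21)→9·(21−9)≡4=e; i(8)→9·(8−9)≡17=r (all mod 26).

liver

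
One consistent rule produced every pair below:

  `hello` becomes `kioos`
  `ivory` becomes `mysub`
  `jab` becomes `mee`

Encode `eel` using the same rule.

iio

The shift depends on letter class: consonant h→k is +3, but vowel e→i is +4. The rule splits by letter class: vowels +4, consonants +3.
For eel: e(vowel)+4=i, e(vowel)+4=i, l(cons)+3=o.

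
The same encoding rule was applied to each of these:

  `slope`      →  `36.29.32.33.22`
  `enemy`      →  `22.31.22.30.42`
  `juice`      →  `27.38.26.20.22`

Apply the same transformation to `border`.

Each letter is replaced by its alphabet position (a=1..z=26) + 17.
Applying it to border: b=2→19, o=15→32, r=18→35, d=4→21, e=5→22, r=18→35.

19.32.35.21.22.35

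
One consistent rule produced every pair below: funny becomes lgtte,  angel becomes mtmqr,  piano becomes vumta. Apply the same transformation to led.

The shift depends on letter class: consonant f→l is +6, but vowel u→g is +12. Two shifts are in play — +12 for a/e/i/o/u, +6 for every other letter.
On led: l(cons)+6=r, e(vowel)+12=q, d(cons)+6=j.

rqj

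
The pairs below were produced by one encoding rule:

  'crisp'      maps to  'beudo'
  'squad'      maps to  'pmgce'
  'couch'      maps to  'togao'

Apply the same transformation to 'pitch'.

tofub

The output letters match the input read backwards, each shifted +12: crisp reversed is psirc. Two steps: reverse the string, then apply a Caesar shift of +12.
Applying it to pitch: reverse → hctip; then shift: h+12=t, c+12=o, t+12=f, i+12=u, p+12=b.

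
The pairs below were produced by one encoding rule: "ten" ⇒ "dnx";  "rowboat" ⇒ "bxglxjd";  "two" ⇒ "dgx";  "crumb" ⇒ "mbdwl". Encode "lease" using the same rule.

The rule splits by letter class: vowels +9, consonants +10.
On lease: l(cons)+10=v, e(vowel)+9=n, a(vowel)+9=j, s(cons)+10=c, e(vowel)+9=n.

vnjcn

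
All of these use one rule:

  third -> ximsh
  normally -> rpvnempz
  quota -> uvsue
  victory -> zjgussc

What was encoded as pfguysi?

Shifts by position in third: pos 0: t→x (+4), pos 1: h→i (+1), pos 2: i→m (+4), pos 3: r→s (+1) — repeating every 2. A repeating key of period 2 is used — shifts +4, +1 over and over.
Undoing it on pfguysi: p−4=l, f−1=e, g−4=c, u−1=t, y−4=u, s−1=r, i−4=e.

lecture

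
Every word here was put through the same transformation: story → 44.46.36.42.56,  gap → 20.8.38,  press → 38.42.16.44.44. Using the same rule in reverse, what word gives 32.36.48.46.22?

s(#19)→44 and t(#20)→46: differences scale by 2, so n = 2·pos + 6. The formula is n = 2×(alphabet index, a=1) + 6.
Undoing it on 32.36.48.46.22: 32→(32−6)÷2=13=m, 36→(36−6)÷2=15=o, 48→(48−6)÷2=21=u, 46→(46−6)÷2=20=t, 22→(22−6)÷2=8=h.

mouth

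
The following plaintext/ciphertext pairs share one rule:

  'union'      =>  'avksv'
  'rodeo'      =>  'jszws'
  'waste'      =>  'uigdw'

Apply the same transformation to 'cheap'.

u(20)→a(0) and n(13)→v(21) fit y≡23x+8 (mod 26); the inverse of 23 mod 26 is 17. This is an affine cipher: with a=0,…,z=25, each position x becomes (23x+8) mod 26.
For cheap: c(2)→23·2+8≡2=c; h(7)→23·7+8≡13=n; e(4)→23·4+8≡22=w; a(0)→23·0+8≡8=i; p(15)→23·15+8≡15=p (all mod 26).

cnwip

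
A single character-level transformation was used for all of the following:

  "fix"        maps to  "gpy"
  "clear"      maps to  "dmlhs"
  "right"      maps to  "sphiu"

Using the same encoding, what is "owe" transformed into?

The shift depends on letter class: consonant f→g is +1, but vowel i→p is +7. Two shifts are in play — +7 for a/e/i/o/u, +1 for every other letter.
On owe: o(vowel)+7=v, w(cons)+1=x, e(vowel)+7=l.

vxl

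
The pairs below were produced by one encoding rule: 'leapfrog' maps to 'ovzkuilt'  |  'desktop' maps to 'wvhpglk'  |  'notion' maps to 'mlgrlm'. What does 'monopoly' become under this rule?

Each letter is replaced by its mirror in the alphabet: a↔z, b↔y, c↔x, and so on (the Atbash cipher).
Applying it to monopoly: m↔n, o↔l, n↔m, o↔l, p↔k, o↔l, l↔o, y↔b.

nlmlklob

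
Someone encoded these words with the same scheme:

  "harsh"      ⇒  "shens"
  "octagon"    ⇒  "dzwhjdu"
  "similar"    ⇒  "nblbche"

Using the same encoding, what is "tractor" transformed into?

h(7)→s(18) and a(0)→h(7) fit y≡9x+7 (mod 26); the inverse of 9 mod 26 is 3. Each letter's alphabet position (a=0..z=25) is mapped through 9·x+7 mod 26 — an affine cipher.
For tractor: t(19)→9·19+7≡22=w; r(17)→9·17+7≡4=e; a(0)→9·0+7≡7=h; c(2)→9·2+7≡25=z; t(19)→9·19+7≡22=w; o(14)→9·14+7≡3=d; r(17)→9·17+7≡4=e (all mod 26).

wehzwde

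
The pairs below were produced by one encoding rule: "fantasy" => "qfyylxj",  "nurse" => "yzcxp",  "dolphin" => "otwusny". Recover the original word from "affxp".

Shifts by position in fantasy: pos 0: f→q (+11), pos 1: a→f (+5), pos 2: n→y (+11), pos 3: t→y (+5) — repeating every 2. It's a Vigenère-style cipher with numeric key [11,5]: position i shifts by key[i mod 2].
Reversing it on affxp: a−11=p, f−5=a, f−11=u, x−5=s, p−11=e.

pause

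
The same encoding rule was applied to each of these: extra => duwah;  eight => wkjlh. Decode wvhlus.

priest

The word is reversed, then every letter is shifted forward by 3.
Decoding wvhlus: shift back: w−3=t, v−3=s, h−3=e, l−3=i, u−3=r, s−3=p → tseirp; then reverse → priest.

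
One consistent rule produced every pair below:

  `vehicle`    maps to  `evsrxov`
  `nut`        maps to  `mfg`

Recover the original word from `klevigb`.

This is the alphabet-reversal cipher (Atbash): a becomes z, b becomes y, etc.
Undoing it on klevigb: k↔p, l↔o, e↔v, v↔e, i↔r, g↔t, b↔y.

poverty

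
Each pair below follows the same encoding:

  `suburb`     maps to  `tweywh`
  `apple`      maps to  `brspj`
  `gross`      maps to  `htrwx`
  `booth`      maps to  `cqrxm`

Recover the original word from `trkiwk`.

Letter i (0-indexed) is shifted by i+1, so successive shifts are 1, 2, 3, ….
Reversing it on trkiwk: t−1=s, r−2=p, k−3=h, i−4=e, w−5=r, k−6=e.

sphere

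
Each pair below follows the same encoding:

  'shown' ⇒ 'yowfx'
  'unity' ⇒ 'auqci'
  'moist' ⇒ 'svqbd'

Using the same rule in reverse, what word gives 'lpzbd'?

In shown: s→y is +6, h→o is +7, o→w is +8, w→f is +9 — the shift increases by 1 each position. Each letter shifts forward by (position + 6), i.e. 6, 7, 8, … — the shift grows by one for each successive letter.
Undoing it on lpzbd: l−6=f, p−7=i, z−8=r, b−9=s, d−10=t.

first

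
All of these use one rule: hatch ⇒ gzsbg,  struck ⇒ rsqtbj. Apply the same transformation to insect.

Compare letters: h→g is +25, a→z is +25, t→s is +25 — a constant shift. It's a constant shift of +25 (ROT25).
Applying it to insect: i+25=h, n+25=m, s+25=r, e+25=d, c+25=b, t+25=s.

hmrdbs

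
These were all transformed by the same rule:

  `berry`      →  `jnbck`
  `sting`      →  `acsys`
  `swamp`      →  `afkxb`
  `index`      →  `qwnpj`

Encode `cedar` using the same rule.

The shift increases by 1 at each position, starting from +8: 8, 9, 10, ….
For cedar: c+8=k, e+9=n, d+10=n, a+11=l, r+12=d.

knnld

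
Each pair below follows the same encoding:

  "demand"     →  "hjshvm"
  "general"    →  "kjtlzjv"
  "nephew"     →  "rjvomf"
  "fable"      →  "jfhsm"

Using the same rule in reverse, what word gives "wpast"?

skull

In demand: d→h is +4, e→j is +5, m→s is +6, a→h is +7 — the shift increases by 1 each position. Letter i (0-indexed) is shifted by i+4, so successive shifts are 4, 5, 6, ….
Decoding wpast: w−4=s, p−5=k, a−6=u, s−7=l, t−8=l.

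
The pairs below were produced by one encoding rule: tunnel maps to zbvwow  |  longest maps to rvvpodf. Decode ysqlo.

slice

Each letter shifts forward by (position + 6), i.e. 6, 7, 8, … — the shift grows by one for each successive letter.
Decoding ysqlo: y−6=s, s−7=l, q−8=i, l−9=c, o−10=e.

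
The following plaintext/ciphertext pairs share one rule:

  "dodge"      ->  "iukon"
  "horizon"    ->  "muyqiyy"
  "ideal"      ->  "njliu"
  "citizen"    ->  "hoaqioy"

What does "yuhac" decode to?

toast

In dodge: d→i is +5, o→u is +6, d→k is +7, g→o is +8 — the shift increases by 1 each position. Letter i (0-indexed) is shifted by i+5, so successive shifts are 5, 6, 7, ….
Undoing it on yuhac: y−5=t, u−6=o, h−7=a, a−8=s, c−9=t.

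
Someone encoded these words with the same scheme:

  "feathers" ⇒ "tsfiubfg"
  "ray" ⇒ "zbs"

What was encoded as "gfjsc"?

Read the word backwards and shift each letter +1.
Reversing it on gfjsc: shift back: g−1=f, f−1=e, j−1=i, s−1=r, c−1=b → feirb; then reverse → brief.

brief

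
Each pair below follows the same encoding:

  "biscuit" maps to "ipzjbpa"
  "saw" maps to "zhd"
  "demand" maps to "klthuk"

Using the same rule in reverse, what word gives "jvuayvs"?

Compare letters: b→i is +7, i→p is +7, s→z is +7 — a constant shift. Every letter moves 7 places later in the alphabet, wrapping around z→a.
Undoing it on jvuayvs: j−7=c, v−7=o, u−7=n, a−7=t, y−7=r, v−7=o, s−7=l.

control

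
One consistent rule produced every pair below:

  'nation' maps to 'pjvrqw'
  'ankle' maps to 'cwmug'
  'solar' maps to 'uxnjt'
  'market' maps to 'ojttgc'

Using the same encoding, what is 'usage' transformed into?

wbcpg

Shifts by position in nation: pos 0: n→p (+2), pos 1: a→j (+9), pos 2: t→v (+2), pos 3: i→r (+9) — repeating every 2. It's a Vigenère-style cipher with numeric key [2,9]: position i shifts by key[i mod 2].
On usage: u+2=w, s+9=b, a+2=c, g+9=p, e+2=g.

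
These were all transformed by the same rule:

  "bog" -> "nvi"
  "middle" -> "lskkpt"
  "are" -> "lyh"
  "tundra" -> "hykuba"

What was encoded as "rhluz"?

The word is reversed, then every letter is shifted forward by 7.
Decoding rhluz: shift back: r−7=k, h−7=a, l−7=e, u−7=n, z−7=s → kaens; then reverse → sneak.

sneak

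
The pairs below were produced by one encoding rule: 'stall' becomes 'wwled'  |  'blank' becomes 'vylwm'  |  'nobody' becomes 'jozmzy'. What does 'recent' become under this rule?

Read the word backwards and shift each letter +11.
On recent: reverse → tnecer; then shift: t+11=e, n+11=y, e+11=p, c+11=n, e+11=p, r+11=c.

eypnpc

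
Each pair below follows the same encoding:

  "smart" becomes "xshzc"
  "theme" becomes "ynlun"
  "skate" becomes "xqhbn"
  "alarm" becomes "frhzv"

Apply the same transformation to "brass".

Letter i (0-indexed) is shifted by i+5, so successive shifts are 5, 6, 7, ….
Applying it to brass: b+5=g, r+6=x, a+7=h, s+8=a, s+9=b.

gxhab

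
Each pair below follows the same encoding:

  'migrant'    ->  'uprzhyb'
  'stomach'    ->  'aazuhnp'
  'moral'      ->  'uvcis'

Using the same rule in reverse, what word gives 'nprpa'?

fight

Shifts by position in migrant: pos 0: m→u (+8), pos 1: i→p (+7), pos 2: g→r (+11), pos 3: r→z (+8), pos 4: a→h (+7), pos 5: n→y (+11) — repeating every 3. The shifts repeat in a cycle of length 3: positions 0,1,… shift by +8, +7, +11, then the pattern repeats.
Undoing it on nprpa: n−8=f, p−7=i, r−11=g, p−8=h, a−7=t.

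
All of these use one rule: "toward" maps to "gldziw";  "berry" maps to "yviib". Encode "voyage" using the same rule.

elbztv

Letters are reflected about the middle of the alphabet (position → 25−position): Atbash.
Applying it to voyage: v↔e, o↔l, y↔b, a↔z, g↔t, e↔v.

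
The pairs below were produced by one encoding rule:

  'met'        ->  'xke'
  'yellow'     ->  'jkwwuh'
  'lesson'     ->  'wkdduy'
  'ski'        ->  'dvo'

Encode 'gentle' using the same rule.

rkyewk

The rule splits by letter class: vowels +6, consonants +11.
On gentle: g(cons)+11=r, e(vowel)+6=k, n(cons)+11=y, t(cons)+11=e, l(cons)+11=w, e(vowel)+6=k.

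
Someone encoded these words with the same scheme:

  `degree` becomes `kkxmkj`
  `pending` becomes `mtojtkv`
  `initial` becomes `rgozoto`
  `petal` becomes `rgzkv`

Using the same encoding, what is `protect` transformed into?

zikzuxv

Two steps: reverse the string, then apply a Caesar shift of +6.
On protect: reverse → tcetorp; then shift: t+6=z, c+6=i, e+6=k, t+6=z, o+6=u, r+6=x, p+6=v.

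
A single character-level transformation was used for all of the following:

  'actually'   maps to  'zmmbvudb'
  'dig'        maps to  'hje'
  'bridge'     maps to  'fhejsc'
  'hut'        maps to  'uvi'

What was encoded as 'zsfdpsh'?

grocery

Two steps: reverse the string, then apply a Caesar shift of +1.
Undoing it on zsfdpsh: shift back: z−1=y, s−1=r, f−1=e, d−1=c, p−1=o, s−1=r, h−1=g → yrecorg; then reverse → grocery.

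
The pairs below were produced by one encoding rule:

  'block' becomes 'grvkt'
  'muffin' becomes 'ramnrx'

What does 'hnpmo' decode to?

chief

The shift increases by 1 at each position, starting from +5: 5, 6, 7, ….
Decoding hnpmo: h−5=c, n−6=h, p−7=i, m−8=e, o−9=f.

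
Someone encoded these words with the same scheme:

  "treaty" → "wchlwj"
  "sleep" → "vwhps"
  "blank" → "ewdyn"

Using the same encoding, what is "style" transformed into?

Shifts by position in treaty: pos 0: t→w (+3), pos 1: r→c (+11), pos 2: e→h (+3), pos 3: a→l (+11) — repeating every 2. The shifts repeat in a cycle of length 2: positions 0,1,… shift by +3, +11, then the pattern repeats.
Applying it to style: s+3=v, t+11=e, y+3=b, l+11=w, e+3=h.

vebwh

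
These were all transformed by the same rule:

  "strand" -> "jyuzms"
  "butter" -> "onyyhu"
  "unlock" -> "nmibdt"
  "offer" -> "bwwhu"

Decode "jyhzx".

s(18)→j(9) and t(19)→y(24) fit y≡15x+25 (mod 26); the inverse of 15 mod 26 is 7. Treating letters as 0–25, the rule is x ↦ 15x + 25 (mod 26).
Undoing it on jyhzx: j(9)→7·(9−25)≡18=s; y(24)→7·(24−25)≡19=t; h(7)→7·(7−25)≡4=e; z(25)→7·(25−25)≡0=a; x(23)→7·(23−25)≡12=m (all mod 26).

steam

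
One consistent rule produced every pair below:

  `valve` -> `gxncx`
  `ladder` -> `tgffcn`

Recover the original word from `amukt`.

The output letters match the input read backwards, each shifted +2: valve reversed is evlav. Read the word backwards and shift each letter +2.
Reversing it on amukt: shift back: a−2=y, m−2=k, u−2=s, k−2=i, t−2=r → yksir; then reverse → risky.

risky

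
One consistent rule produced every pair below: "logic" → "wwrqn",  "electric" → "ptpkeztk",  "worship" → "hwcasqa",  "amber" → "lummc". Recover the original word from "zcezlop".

outrage

It's a Vigenère-style cipher with numeric key [11,8]: position i shifts by key[i mod 2].
Undoing it on zcezlop: z−11=o, c−8=u, e−11=t, z−8=r, l−11=a, o−8=g, p−11=e.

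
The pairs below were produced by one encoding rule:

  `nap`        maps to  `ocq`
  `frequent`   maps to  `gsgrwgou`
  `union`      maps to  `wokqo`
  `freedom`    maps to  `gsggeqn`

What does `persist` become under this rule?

qgstktu

The shift depends on letter class: consonant n→o is +1, but vowel a→c is +2. Vowels shift forward by 2 and consonants shift forward by 1.
On persist: p(cons)+1=q, e(vowel)+2=g, r(cons)+1=s, s(cons)+1=t, i(vowel)+2=k, s(cons)+1=t, t(cons)+1=u.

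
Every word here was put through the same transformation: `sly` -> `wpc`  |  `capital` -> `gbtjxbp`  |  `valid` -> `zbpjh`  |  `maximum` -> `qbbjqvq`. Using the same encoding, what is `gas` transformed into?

kbw

The shift depends on letter class: consonant s→w is +4, but vowel a→b is +1. The rule splits by letter class: vowels +1, consonants +4.
For gas: g(cons)+4=k, a(vowel)+1=b, s(cons)+4=w.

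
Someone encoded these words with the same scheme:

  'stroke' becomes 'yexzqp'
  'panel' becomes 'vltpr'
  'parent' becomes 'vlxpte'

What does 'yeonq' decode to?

stick

Shifts by position in stroke: pos 0: s→y (+6), pos 1: t→e (+11), pos 2: r→x (+6), pos 3: o→z (+11) — repeating every 2. A repeating key of period 2 is used — shifts +6, +11 over and over.
Decoding yeonq: y−6=s, e−11=t, o−6=i, n−11=c, q−6=k.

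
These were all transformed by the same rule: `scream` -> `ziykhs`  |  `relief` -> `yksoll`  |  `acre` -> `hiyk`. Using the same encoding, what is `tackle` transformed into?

agjqsk

Shifts by position in scream: pos 0: s→z (+7), pos 1: c→i (+6), pos 2: r→y (+7), pos 3: e→k (+6) — repeating every 2. It's a Vigenère-style cipher with numeric key [7,6]: position i shifts by key[i mod 2].
Applying it to tackle: t+7=a, a+6=g, c+7=j, k+6=q, l+7=s, e+6=k.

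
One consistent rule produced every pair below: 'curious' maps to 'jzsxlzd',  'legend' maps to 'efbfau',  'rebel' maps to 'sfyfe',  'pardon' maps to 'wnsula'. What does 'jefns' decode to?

c(2)→j(9) and u(20)→z(25) fit y≡11x+13 (mod 26); the inverse of 11 mod 26 is 19. This is an affine cipher: with a=0,…,z=25, each position x becomes (11x+13) mod 26.
Decoding jefns: j(9)→19·(9−13)≡2=c; e(4)→19·(4−13)≡11=l; f(5)→19·(5−13)≡4=e; n(13)→19·(13−13)≡0=a; s(18)→19·(18−13)≡17=r (all mod 26).

clear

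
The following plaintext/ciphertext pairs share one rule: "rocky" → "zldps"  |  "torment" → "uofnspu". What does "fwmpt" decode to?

solve

The output letters match the input read backwards, each shifted +1: rocky reversed is ykcor. Two steps: reverse the string, then apply a Caesar shift of +1.
Undoing it on fwmpt: shift back: f−1=e, w−1=v, m−1=l, p−1=o, t−1=s → evlos; then reverse → solve.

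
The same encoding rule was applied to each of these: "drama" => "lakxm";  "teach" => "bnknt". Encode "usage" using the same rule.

The shift increases by 1 at each position, starting from +8: 8, 9, 10, ….
On usage: u+8=c, s+9=b, a+10=k, g+11=r, e+12=q.

cbkrq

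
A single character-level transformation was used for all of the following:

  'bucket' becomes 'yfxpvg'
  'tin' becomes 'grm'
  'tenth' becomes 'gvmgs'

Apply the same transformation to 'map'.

nzk

Each pair mirrors across the alphabet (b↔y, u↔f, c↔x): positions sum to 25. This is the alphabet-reversal cipher (Atbash): a becomes z, b becomes y, etc.
Applying it to map: m↔n, a↔z, p↔k.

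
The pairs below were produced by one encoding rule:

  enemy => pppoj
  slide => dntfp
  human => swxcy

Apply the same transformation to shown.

djzyy

Shifts by position in enemy: pos 0: e→p (+11), pos 1: n→p (+2), pos 2: e→p (+11), pos 3: m→o (+2) — repeating every 2. It's a Vigenère-style cipher with numeric key [11,2]: position i shifts by key[i mod 2].
On shown: s+11=d, h+2=j, o+11=z, w+2=y, n+11=y.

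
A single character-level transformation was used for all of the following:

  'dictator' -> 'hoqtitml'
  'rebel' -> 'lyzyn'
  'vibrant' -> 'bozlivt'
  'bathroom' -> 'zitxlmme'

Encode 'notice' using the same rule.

vmtoqy

d(3)→h(7) and i(8)→o(14) fit y≡17x+8 (mod 26); the inverse of 17 mod 26 is 23. Each letter's alphabet position (a=0..z=25) is mapped through 17·x+8 mod 26 — an affine cipher.
On notice: n(13)→17·13+8≡21=v; o(14)→17·14+8≡12=m; t(19)→17·19+8≡19=t; i(8)→17·8+8≡14=o; c(2)→17·2+8≡16=q; e(4)→17·4+8≡24=y (all mod 26).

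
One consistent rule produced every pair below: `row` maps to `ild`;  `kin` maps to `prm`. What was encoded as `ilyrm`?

Each pair mirrors across the alphabet (r↔i, o↔l, w↔d): positions sum to 25. This is the alphabet-reversal cipher (Atbash): a becomes z, b becomes y, etc.
Undoing it on ilyrm: i↔r, l↔o, y↔b, r↔i, m↔n.

robin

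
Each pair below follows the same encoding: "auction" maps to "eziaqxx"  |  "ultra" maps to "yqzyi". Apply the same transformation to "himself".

lnszmup

Letter i (0-indexed) is shifted by i+4, so successive shifts are 4, 5, 6, ….
Applying it to himself: h+4=l, i+5=n, m+6=s, s+7=z, e+8=m, l+9=u, f+10=p.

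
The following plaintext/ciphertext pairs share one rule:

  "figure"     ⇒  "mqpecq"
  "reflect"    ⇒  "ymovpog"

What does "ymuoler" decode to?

The shift increases by 1 at each position, starting from +7: 7, 8, 9, ….
Reversing it on ymuoler: y−7=r, m−8=e, u−9=l, o−10=e, l−11=a, e−12=s, r−13=e.

release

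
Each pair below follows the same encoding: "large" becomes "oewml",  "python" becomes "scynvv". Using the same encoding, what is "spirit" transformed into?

vtnxpb

In large: l→o is +3, a→e is +4, r→w is +5, g→m is +6 — the shift increases by 1 each position. The shift increases by 1 at each position, starting from +3: 3, 4, 5, ….
Applying it to spirit: s+3=v, p+4=t, i+5=n, r+6=x, i+7=p, t+8=b.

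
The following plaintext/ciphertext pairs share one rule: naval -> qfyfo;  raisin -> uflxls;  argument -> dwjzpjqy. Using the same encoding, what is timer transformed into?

wnpju

Shifts by position in naval: pos 0: n→q (+3), pos 1: a→f (+5), pos 2: v→y (+3), pos 3: a→f (+5) — repeating every 2. The shifts repeat in a cycle of length 2: positions 0,1,… shift by +3, +5, then the pattern repeats.
On timer: t+3=w, i+5=n, m+3=p, e+5=j, r+3=u.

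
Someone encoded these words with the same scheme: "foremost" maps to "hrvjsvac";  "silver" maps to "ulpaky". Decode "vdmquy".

tailor

In foremost: f→h is +2, o→r is +3, r→v is +4, e→j is +5 — the shift increases by 1 each position. Letter i (0-indexed) is shifted by i+2, so successive shifts are 2, 3, 4, ….
Decoding vdmquy: v−2=t, d−3=a, m−4=i, q−5=l, u−6=o, y−7=r.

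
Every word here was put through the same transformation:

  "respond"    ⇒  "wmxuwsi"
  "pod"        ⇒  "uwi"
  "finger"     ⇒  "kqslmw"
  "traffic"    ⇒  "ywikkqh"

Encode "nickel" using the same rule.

sqhpmq

The shift depends on letter class: consonant r→w is +5, but vowel e→m is +8. The rule splits by letter class: vowels +8, consonants +5.
On nickel: n(cons)+5=s, i(vowel)+8=q, c(cons)+5=h, k(cons)+5=p, e(vowel)+8=m, l(cons)+5=q.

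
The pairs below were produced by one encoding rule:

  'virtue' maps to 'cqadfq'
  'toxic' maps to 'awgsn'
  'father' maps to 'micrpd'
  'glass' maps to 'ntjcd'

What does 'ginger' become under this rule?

nqwqpd

Each letter shifts forward by (position + 7), i.e. 7, 8, 9, … — the shift grows by one for each successive letter.
On ginger: g+7=n, i+8=q, n+9=w, g+10=q, e+11=p, r+12=d.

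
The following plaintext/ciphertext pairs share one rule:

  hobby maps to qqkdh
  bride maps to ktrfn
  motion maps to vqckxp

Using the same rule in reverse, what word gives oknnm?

Shifts by position in hobby: pos 0: h→q (+9), pos 1: o→q (+2), pos 2: b→k (+9), pos 3: b→d (+2) — repeating every 2. It's a Vigenère-style cipher with numeric key [9,2]: position i shifts by key[i mod 2].
Reversing it on oknnm: o−9=f, k−2=i, n−9=e, n−2=l, m−9=d.

field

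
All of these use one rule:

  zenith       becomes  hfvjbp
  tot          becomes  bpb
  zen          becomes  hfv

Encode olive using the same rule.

Vowels shift forward by 1 and consonants shift forward by 8.
Applying it to olive: o(vowel)+1=p, l(cons)+8=t, i(vowel)+1=j, v(cons)+8=d, e(vowel)+1=f.

ptjdf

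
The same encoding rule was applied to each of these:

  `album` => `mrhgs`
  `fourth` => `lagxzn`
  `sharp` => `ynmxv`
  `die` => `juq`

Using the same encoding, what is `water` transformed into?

The shift depends on letter class: consonant l→r is +6, but vowel a→m is +12. Vowels shift forward by 12 and consonants shift forward by 6.
Applying it to water: w(cons)+6=c, a(vowel)+12=m, t(cons)+6=z, e(vowel)+12=q, r(cons)+6=x.

cmzqx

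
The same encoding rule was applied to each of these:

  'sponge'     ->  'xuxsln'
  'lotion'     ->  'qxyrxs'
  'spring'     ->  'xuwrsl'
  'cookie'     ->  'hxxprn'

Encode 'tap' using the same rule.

yju

The shift depends on letter class: consonant s→x is +5, but vowel o→x is +9. The rule splits by letter class: vowels +9, consonants +5.
On tap: t(cons)+5=y, a(vowel)+9=j, p(cons)+5=u.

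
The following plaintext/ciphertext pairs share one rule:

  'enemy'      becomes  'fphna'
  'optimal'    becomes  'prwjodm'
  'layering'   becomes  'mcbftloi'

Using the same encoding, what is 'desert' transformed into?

egvftw

Shifts by position in enemy: pos 0: e→f (+1), pos 1: n→p (+2), pos 2: e→h (+3), pos 3: m→n (+1), pos 4: y→a (+2) — repeating every 3. It's a Vigenère-style cipher with numeric key [1,2,3]: position i shifts by key[i mod 3].
For desert: d+1=e, e+2=g, s+3=v, e+1=f, r+2=t, t+3=w.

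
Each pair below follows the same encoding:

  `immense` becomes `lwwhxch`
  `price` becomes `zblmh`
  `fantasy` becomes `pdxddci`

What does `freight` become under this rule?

The rule splits by letter class: vowels +3, consonants +10.
On freight: f(cons)+10=p, r(cons)+10=b, e(vowel)+3=h, i(vowel)+3=l, g(cons)+10=q, h(cons)+10=r, t(cons)+10=d.

pbhlqrd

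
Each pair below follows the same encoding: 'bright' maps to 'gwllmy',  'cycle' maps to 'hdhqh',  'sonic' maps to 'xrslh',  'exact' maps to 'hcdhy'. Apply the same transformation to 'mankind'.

rdsplsi

The shift depends on letter class: consonant b→g is +5, but vowel i→l is +3. Vowels shift forward by 3 and consonants shift forward by 5.
For mankind: m(cons)+5=r, a(vowel)+3=d, n(cons)+5=s, k(cons)+5=p, i(vowel)+3=l, n(cons)+5=s, d(cons)+5=i.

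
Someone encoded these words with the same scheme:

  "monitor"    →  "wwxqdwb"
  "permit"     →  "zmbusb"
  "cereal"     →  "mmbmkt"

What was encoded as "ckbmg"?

Shifts by position in monitor: pos 0: m→w (+10), pos 1: o→w (+8), pos 2: n→x (+10), pos 3: i→q (+8) — repeating every 2. It's a Vigenère-style cipher with numeric key [10,8]: position i shifts by key[i mod 2].
Undoing it on ckbmg: c−10=s, k−8=c, b−10=r, m−8=e, g−10=w.

screw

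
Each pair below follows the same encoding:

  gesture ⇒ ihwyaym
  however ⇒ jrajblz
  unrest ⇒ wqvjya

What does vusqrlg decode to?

In gesture: g→i is +2, e→h is +3, s→w is +4, t→y is +5 — the shift increases by 1 each position. The shift increases by 1 at each position, starting from +2: 2, 3, 4, ….
Reversing it on vusqrlg: v−2=t, u−3=r, s−4=o, q−5=l, r−6=l, l−7=e, g−8=y.

trolley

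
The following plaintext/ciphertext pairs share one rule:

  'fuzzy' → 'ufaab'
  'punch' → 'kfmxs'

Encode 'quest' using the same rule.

jfvhg

Letters are reflected about the middle of the alphabet (position → 25−position): Atbash.
For quest: q↔j, u↔f, e↔v, s↔h, t↔g.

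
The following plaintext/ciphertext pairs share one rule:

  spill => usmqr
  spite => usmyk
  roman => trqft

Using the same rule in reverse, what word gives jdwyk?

haste

The shift increases by 1 at each position, starting from +2: 2, 3, 4, ….
Undoing it on jdwyk: j−2=h, d−3=a, w−4=s, y−5=t, k−6=e.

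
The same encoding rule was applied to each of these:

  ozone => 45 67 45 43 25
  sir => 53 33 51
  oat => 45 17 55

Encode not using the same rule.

o(#15)→45 and z(#26)→67: differences scale by 2, so n = 2·pos + 15. Each letter becomes 2×(its alphabet position, a=1..z=26) + 15.
On not: n=14→43, o=15→45, t=20→55.

43 45 55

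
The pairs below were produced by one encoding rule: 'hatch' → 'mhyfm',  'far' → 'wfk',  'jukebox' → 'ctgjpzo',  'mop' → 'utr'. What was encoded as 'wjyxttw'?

rooster

The output letters match the input read backwards, each shifted +5: hatch reversed is hctah. The word is reversed, then every letter is shifted forward by 5.
Decoding wjyxttw: shift back: w−5=r, j−5=e, y−5=t, x−5=s, t−5=o, t−5=o, w−5=r → retsoor; then reverse → rooster.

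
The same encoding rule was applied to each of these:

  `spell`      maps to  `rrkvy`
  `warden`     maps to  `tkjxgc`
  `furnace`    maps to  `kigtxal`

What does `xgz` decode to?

tar

The output letters match the input read backwards, each shifted +6: spell reversed is lleps. Read the word backwards and shift each letter +6.
Reversing it on xgz: shift back: x−6=r, g−6=a, z−6=t → rat; then reverse → tar.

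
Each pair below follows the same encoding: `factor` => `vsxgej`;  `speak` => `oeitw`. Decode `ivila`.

where

The output letters match the input read backwards, each shifted +4: factor reversed is rotcaf. Two steps: reverse the string, then apply a Caesar shift of +4.
Reversing it on ivila: shift back: i−4=e, v−4=r, i−4=e, l−4=h, a−4=w → erehw; then reverse → where.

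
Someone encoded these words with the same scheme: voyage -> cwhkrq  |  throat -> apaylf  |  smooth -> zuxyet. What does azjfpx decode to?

The shift increases by 1 at each position, starting from +7: 7, 8, 9, ….
Reversing it on azjfpx: a−7=t, z−8=r, j−9=a, f−10=v, p−11=e, x−12=l.

travel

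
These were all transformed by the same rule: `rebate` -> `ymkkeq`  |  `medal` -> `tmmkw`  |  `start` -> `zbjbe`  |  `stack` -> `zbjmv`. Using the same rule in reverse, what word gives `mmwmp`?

In rebate: r→y is +7, e→m is +8, b→k is +9, a→k is +10 — the shift increases by 1 each position. Each letter shifts forward by (position + 7), i.e. 7, 8, 9, … — the shift grows by one for each successive letter.
Undoing it on mmwmp: m−7=f, m−8=e, w−9=n, m−10=c, p−11=e.

fence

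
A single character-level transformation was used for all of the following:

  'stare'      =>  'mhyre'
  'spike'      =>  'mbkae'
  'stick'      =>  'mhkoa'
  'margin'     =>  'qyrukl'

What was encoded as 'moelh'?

s(18)→m(12) and t(19)→h(7) fit y≡21x+24 (mod 26); the inverse of 21 mod 26 is 5. Treating letters as 0–25, the rule is x ↦ 21x + 24 (mod 26).
Undoing it on moelh: m(12)→5·(12−24)≡18=s; o(14)→5·(14−24)≡2=c; e(4)→5·(4−24)≡4=e; l(11)→5·(11−24)≡13=n; h(7)→5·(7−24)≡19=t (all mod 26).

scent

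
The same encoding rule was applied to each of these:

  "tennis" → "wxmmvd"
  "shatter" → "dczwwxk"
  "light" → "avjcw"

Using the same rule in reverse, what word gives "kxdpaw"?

t(19)→w(22) and e(4)→x(23) fit y≡19x+25 (mod 26); the inverse of 19 mod 26 is 11. This is an affine cipher: with a=0,…,z=25, each position x becomes (19x+25) mod 26.
Reversing it on kxdpaw: k(10)→11·(10−25)≡17=r; x(23)→11·(23−25)≡4=e; d(3)→11·(3−25)≡18=s; p(15)→11·(15−25)≡20=u; a(0)→11·(0−25)≡11=l; w(22)→11·(22−25)≡19=t (all mod 26).

result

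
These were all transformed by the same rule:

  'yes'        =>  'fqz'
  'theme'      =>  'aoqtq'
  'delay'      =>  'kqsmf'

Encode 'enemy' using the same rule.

quqtf

Two shifts are in play — +12 for a/e/i/o/u, +7 for every other letter.
On enemy: e(vowel)+12=q, n(cons)+7=u, e(vowel)+12=q, m(cons)+7=t, y(cons)+7=f.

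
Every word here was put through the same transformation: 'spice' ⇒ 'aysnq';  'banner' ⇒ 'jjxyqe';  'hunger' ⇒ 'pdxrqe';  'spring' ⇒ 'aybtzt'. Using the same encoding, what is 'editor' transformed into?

In spice: s→a is +8, p→y is +9, i→s is +10, c→n is +11 — the shift increases by 1 each position. The shift increases by 1 at each position, starting from +8: 8, 9, 10, ….
On editor: e+8=m, d+9=m, i+10=s, t+11=e, o+12=a, r+13=e.

mmseae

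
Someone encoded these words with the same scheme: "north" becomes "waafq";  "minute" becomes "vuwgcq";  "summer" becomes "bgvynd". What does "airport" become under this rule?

Shifts by position in north: pos 0: n→w (+9), pos 1: o→a (+12), pos 2: r→a (+9), pos 3: t→f (+12) — repeating every 2. It's a Vigenère-style cipher with numeric key [9,12]: position i shifts by key[i mod 2].
On airport: a+9=j, i+12=u, r+9=a, p+12=b, o+9=x, r+12=d, t+9=c.

juabxdc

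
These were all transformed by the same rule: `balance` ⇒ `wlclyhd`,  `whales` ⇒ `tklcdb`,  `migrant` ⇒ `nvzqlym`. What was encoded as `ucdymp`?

plenty

b(1)→w(22) and a(0)→l(11) fit y≡11x+11 (mod 26); the inverse of 11 mod 26 is 19. Treating letters as 0–25, the rule is x ↦ 11x + 11 (mod 26).
Reversing it on ucdymp: u(20)→19·(20−11)≡15=p; c(2)→19·(2−11)≡11=l; d(3)→19·(3−11)≡4=e; y(24)→19·(24−11)≡13=n; m(12)→19·(12−11)≡19=t; p(15)→19·(15−11)≡24=y (all mod 26).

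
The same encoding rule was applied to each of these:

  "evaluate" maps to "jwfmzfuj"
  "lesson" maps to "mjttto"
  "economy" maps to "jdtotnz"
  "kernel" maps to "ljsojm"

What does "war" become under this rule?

The shift depends on letter class: consonant v→w is +1, but vowel e→j is +5. Vowels shift forward by 5 and consonants shift forward by 1.
For war: w(cons)+1=x, a(vowel)+5=f, r(cons)+1=s.

xfs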